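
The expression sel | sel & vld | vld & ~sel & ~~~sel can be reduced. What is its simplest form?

sel | sel & vld | vld & ~sel & ~~~sel
= sel | sel & vld | vld & ~sel & ~sel   [double negation]
= sel | sel & vld | vld & ~sel   [idempotence]
= sel | vld   [distribution]

sel | vld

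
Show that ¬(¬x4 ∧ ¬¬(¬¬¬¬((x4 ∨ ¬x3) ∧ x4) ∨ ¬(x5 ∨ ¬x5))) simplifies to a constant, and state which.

¬(¬x4 ∧ ¬¬(¬¬¬¬((x4 ∨ ¬x3) ∧ x4) ∨ ¬(x5 ∨ ¬x5)))
= ¬(¬x4 ∧ ¬(¬¬¬((x4 ∨ ¬x3) ∧ x4) ∧ (x5 ∨ ¬x5)))   (De Morgan)
= ¬(¬x4 ∧ ¬(¬¬¬x4 ∧ (x5 ∨ ¬x5)))   (absorption)
= x4 ∨ ¬¬¬x4 ∧ (x5 ∨ ¬x5)   (De Morgan)
= x4 ∨ ¬x4 ∧ (x5 ∨ ¬x5)   (double negation)
= x4 ∨ ¬x4   (complement / identity)
= True   (complement)

True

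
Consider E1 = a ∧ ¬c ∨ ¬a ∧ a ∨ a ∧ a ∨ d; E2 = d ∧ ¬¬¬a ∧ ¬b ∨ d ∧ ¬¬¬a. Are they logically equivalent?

No

E1: a ∧ ¬c ∨ ¬a ∧ a ∨ a ∧ a ∨ d
    = a ∧ ¬c ∨ a ∨ d   — distribution
    = a ∨ d   — absorption
E2: d ∧ ¬¬¬a ∧ ¬b ∨ d ∧ ¬¬¬a
    = d ∧ ¬¬¬a   — absorption
    = d ∧ ¬a   — double negation
These differ: at a=1, b=0, c=0, d=1, E1 = 1 but E2 = 0.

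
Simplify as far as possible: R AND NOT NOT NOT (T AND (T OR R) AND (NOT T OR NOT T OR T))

R AND NOT NOT NOT (T AND (T OR R) AND (NOT T OR NOT T OR T))
= R AND NOT NOT NOT (T AND (T OR R) AND (NOT T OR T))   (idempotence)
= R AND NOT NOT NOT (T AND (T OR R))   (complement / identity)
= R AND NOT (T AND (T OR R))   (double negation)
= R AND NOT T   (absorption)

R AND NOT T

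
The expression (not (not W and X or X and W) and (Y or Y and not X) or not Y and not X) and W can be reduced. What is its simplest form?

(not (not W and X or X and W) and (Y or Y and not X) or not Y and not X) and W
= (not (not W and X or X and W) and Y or not Y and not X) and W   [absorption]
= (not X and Y or not Y and not X) and W   [distribution]
= not X and W   [distribution]

not X and W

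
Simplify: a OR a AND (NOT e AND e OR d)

a OR a AND (NOT e AND e OR d)
= a OR a AND d   [complement / identity]
= a   [absorption]

a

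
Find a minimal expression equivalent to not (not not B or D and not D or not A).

not B and A

not (not not B or D and not D or not A)
= not (not not B or not A)
= not B and A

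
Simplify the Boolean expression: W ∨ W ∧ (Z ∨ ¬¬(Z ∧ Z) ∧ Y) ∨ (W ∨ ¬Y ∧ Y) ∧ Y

W ∨ W ∧ (Z ∨ ¬¬(Z ∧ Z) ∧ Y) ∨ (W ∨ ¬Y ∧ Y) ∧ Y
= W ∨ W ∧ (Z ∨ ¬¬Z ∧ Y) ∨ (W ∨ ¬Y ∧ Y) ∧ Y   [idempotence]
= W ∨ W ∧ (Z ∨ Z ∧ Y) ∨ (W ∨ ¬Y ∧ Y) ∧ Y   [double negation]
= W ∨ W ∧ Z ∨ (W ∨ ¬Y ∧ Y) ∧ Y   [absorption]
= W ∨ W ∧ Z ∨ W ∧ Y   [complement / identity]
= W ∨ W ∧ Y   [absorption]
= W   [absorption]

W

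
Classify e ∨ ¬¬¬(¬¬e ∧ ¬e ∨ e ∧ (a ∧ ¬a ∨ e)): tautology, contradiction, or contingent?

tautology

e ∨ ¬¬¬(¬¬e ∧ ¬e ∨ e ∧ (a ∧ ¬a ∨ e))
= e ∨ ¬¬¬(¬¬e ∧ ¬e ∨ e ∧ e)   (complement / identity)
= e ∨ ¬(¬¬e ∧ ¬e ∨ e ∧ e)   (double negation)
= e ∨ ¬(e ∧ ¬e ∨ e ∧ e)   (double negation)
= e ∨ ¬e   (distribution)
= True   (complement)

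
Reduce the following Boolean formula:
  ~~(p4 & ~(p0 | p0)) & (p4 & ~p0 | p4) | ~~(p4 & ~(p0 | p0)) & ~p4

p4 & ~p0

~~(p4 & ~(p0 | p0)) & (p4 & ~p0 | p4) | ~~(p4 & ~(p0 | p0)) & ~p4
= ~~(p4 & ~(p0 | p0)) & p4 | ~~(p4 & ~(p0 | p0)) & ~p4   (absorption)
= ~~(p4 & ~(p0 | p0))   (distribution)
= ~~(p4 & ~p0)   (idempotence)
= p4 & ~p0   (double negation)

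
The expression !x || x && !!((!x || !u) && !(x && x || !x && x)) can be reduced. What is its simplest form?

!x || x && !!((!x || !u) && !(x && x || !x && x))
= !x || x && !!((!x || !u) && !x)   — distribution
= !x || x && !!!x   — absorption
= !x || x && !x   — double negation
= !x   — complement / identity

!x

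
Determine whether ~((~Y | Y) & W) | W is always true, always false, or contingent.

always true

~((~Y | Y) & W) | W
= ~W | W   [complement / identity]
= 1   [complement]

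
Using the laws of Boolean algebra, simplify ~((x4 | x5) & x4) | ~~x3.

~x4 | x3

~((x4 | x5) & x4) | ~~x3
= ~((x4 | x5) & x4) | x3   [double negation]
= ~x4 | x3   [absorption]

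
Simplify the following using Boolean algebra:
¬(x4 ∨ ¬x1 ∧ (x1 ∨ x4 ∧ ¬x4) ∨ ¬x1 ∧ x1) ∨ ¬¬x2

¬(x4 ∨ ¬x1 ∧ (x1 ∨ x4 ∧ ¬x4) ∨ ¬x1 ∧ x1) ∨ ¬¬x2
= ¬(x4 ∨ ¬x1 ∧ (x1 ∨ x4 ∧ ¬x4) ∨ ¬x1 ∧ x1) ∨ x2
= ¬(x4 ∨ ¬x1 ∧ x1 ∨ ¬x1 ∧ x1) ∨ x2
= ¬(x4 ∨ ¬x1 ∧ x1) ∨ x2
= ¬x4 ∨ x2

¬x4 ∨ x2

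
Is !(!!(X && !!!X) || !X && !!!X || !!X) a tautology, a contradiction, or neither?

contradiction

!(!!(X && !!!X) || !X && !!!X || !!X)
= !(X && !!!X || !X && !!!X || !!X)   — double negation
= !(!!!X || !!X)   — distribution
= !!X && !X   — De Morgan
= X && !X   — double negation
= false   — complement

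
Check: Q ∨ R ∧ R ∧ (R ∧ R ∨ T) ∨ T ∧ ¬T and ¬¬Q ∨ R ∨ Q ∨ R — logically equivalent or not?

E1: Q ∨ R ∧ R ∧ (R ∧ R ∨ T) ∨ T ∧ ¬T
    = Q ∨ R ∧ R ∨ T ∧ ¬T   (absorption)
    = Q ∨ R ∧ R   (complement / identity)
    = Q ∨ R   (idempotence)
E2: ¬¬Q ∨ R ∨ Q ∨ R
    = Q ∨ R ∨ Q ∨ R   (double negation)
    = Q ∨ R   (idempotence)
Both reduce to Q ∨ R, so they are equivalent.

Yes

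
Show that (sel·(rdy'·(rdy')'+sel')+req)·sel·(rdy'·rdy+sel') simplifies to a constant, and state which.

0

(sel·(rdy'·(rdy')'+sel')+req)·sel·(rdy'·rdy+sel')
= (sel·(rdy'·rdy+sel')+req)·sel·(rdy'·rdy+sel')   [double negation]
= sel·(rdy'·rdy+sel')   [absorption]
= sel·sel'   [complement / identity]
= 0   [complement]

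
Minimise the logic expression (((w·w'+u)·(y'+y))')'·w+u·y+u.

(((w·w'+u)·(y'+y))')'·w+u·y+u
= ((u·(y'+y))')'·w+u·y+u
= u·(y'+y)·w+u·y+u
= u·(y'+y)·w+u
= u·w+u
= u

u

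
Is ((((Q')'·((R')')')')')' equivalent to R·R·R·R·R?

No

E1: ((((Q')'·((R')')')')')'
    = ((Q')'·((R')')')'   — double negation
    = Q'+(R')'   — De Morgan
    = Q'+R   — double negation
E2: R·R·R·R·R
    = R·R·R   — idempotence
    = R·R   — idempotence
    = R   — idempotence
These differ: at Q=0, R=0, E1 = 1 but E2 = 0.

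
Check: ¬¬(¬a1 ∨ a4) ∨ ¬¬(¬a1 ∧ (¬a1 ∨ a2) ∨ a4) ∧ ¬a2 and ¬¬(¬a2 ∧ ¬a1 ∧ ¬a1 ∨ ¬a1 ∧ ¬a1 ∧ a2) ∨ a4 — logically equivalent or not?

E1: ¬¬(¬a1 ∨ a4) ∨ ¬¬(¬a1 ∧ (¬a1 ∨ a2) ∨ a4) ∧ ¬a2
    = ¬¬(¬a1 ∨ a4) ∨ ¬¬(¬a1 ∨ a4) ∧ ¬a2   [absorption]
    = ¬¬(¬a1 ∨ a4)   [absorption]
    = ¬a1 ∨ a4   [double negation]
E2: ¬¬(¬a2 ∧ ¬a1 ∧ ¬a1 ∨ ¬a1 ∧ ¬a1 ∧ a2) ∨ a4
    = ¬¬(¬a1 ∧ ¬a1) ∨ a4   [distribution]
    = ¬¬¬a1 ∨ a4   [idempotence]
    = ¬a1 ∨ a4   [double negation]
Both reduce to ¬a1 ∨ a4, so they are equivalent.

Yes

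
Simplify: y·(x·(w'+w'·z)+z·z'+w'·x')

y·w'

y·(x·(w'+w'·z)+z·z'+w'·x')
= y·(x·(w'+w'·z)+w'·x')   [complement / identity]
= y·(x·w'+w'·x')   [absorption]
= y·w'   [distribution]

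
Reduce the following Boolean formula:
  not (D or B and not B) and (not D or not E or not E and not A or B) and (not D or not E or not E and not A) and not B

not D and not B

not (D or B and not B) and (not D or not E or not E and not A or B) and (not D or not E or not E and not A) and not B
= not (D or B and not B) and (not D or not E or not E and not A) and not B   [absorption]
= not D and (not D or not E or not E and not A) and not B   [complement / identity]
= not D and (not D or not E) and not B   [absorption]
= not D and not B   [absorption]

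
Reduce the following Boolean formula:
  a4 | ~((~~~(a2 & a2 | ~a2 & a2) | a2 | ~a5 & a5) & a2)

a4 | ~a2

a4 | ~((~~~(a2 & a2 | ~a2 & a2) | a2 | ~a5 & a5) & a2)
= a4 | ~((~~~a2 | a2 | ~a5 & a5) & a2)   (distribution)
= a4 | ~((~~~a2 | a2) & a2)   (complement / identity)
= a4 | ~((~a2 | a2) & a2)   (double negation)
= a4 | ~a2   (complement / identity)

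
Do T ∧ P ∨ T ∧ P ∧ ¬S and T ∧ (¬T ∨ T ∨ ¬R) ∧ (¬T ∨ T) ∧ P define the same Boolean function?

E1: T ∧ P ∨ T ∧ P ∧ ¬S
    = T ∧ P   — absorption
E2: T ∧ (¬T ∨ T ∨ ¬R) ∧ (¬T ∨ T) ∧ P
    = T ∧ (¬T ∨ T) ∧ P   — absorption
    = T ∧ P   — complement / identity
Both reduce to T ∧ P, so they are equivalent.

Yes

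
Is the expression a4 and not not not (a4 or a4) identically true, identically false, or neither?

identically false

a4 and not not not (a4 or a4)
= a4 and not not not a4   — idempotence
= a4 and not a4   — double negation
= False   — complement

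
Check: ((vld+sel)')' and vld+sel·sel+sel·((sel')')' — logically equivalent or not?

E1: ((vld+sel)')'
    = vld+sel   (double negation)
E2: vld+sel·sel+sel·((sel')')'
    = vld+sel·sel+sel·sel'   (double negation)
    = vld+sel   (distribution)
Both reduce to vld+sel, so they are equivalent.

Yes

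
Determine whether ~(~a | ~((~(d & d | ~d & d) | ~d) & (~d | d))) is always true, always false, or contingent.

contingent

~(~a | ~((~(d & d | ~d & d) | ~d) & (~d | d)))
= ~(~a | ~((~d | ~d) & (~d | d)))   [distribution]
= ~(~a | ~(~d & (~d | d)))   [idempotence]
= a & ~d & (~d | d)   [De Morgan]
= a & ~d   [complement / identity]
This depends on a, d, so it is not a constant.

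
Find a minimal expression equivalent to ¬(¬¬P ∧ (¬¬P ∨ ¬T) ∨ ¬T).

¬(¬¬P ∧ (¬¬P ∨ ¬T) ∨ ¬T)
= ¬(¬¬P ∨ ¬T)   [absorption]
= ¬P ∧ T   [De Morgan]

¬P ∧ T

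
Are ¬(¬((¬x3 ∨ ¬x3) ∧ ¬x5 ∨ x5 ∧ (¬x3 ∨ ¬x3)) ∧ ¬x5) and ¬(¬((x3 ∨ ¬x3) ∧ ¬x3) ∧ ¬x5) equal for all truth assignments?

E1: ¬(¬((¬x3 ∨ ¬x3) ∧ ¬x5 ∨ x5 ∧ (¬x3 ∨ ¬x3)) ∧ ¬x5)
    = ¬(¬(¬x3 ∨ ¬x3) ∧ ¬x5)   — distribution
    = ¬(¬¬x3 ∧ ¬x5)   — idempotence
    = ¬x3 ∨ x5   — De Morgan
E2: ¬(¬((x3 ∨ ¬x3) ∧ ¬x3) ∧ ¬x5)
    = (x3 ∨ ¬x3) ∧ ¬x3 ∨ x5   — De Morgan
    = ¬x3 ∨ x5   — complement / identity
Both reduce to ¬x3 ∨ x5, so they are equivalent.

Yes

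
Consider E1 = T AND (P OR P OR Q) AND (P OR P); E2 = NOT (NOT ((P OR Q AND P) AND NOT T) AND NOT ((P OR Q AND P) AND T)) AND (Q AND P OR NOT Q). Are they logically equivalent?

No

E1: T AND (P OR P OR Q) AND (P OR P)
    = T AND (P OR P)   (absorption)
    = T AND P   (idempotence)
E2: NOT (NOT ((P OR Q AND P) AND NOT T) AND NOT ((P OR Q AND P) AND T)) AND (Q AND P OR NOT Q)
    = ((P OR Q AND P) AND NOT T OR (P OR Q AND P) AND T) AND (Q AND P OR NOT Q)   (De Morgan)
    = (P OR Q AND P) AND (Q AND P OR NOT Q)   (distribution)
    = P AND NOT Q OR Q AND P   (distribution)
    = P   (distribution)
These differ: at P=1, Q=1, T=0, E1 = 0 but E2 = 1.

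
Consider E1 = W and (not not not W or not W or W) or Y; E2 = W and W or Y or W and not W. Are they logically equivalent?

E1: W and (not not not W or not W or W) or Y
    = W and (not W or not W or W) or Y   — double negation
    = W and (not W or W) or Y   — idempotence
    = W or Y   — complement / identity
E2: W and W or Y or W and not W
    = W and W or Y   — complement / identity
    = W or Y   — idempotence
Both reduce to W or Y, so they are equivalent.

Yes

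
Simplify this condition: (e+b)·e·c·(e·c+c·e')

e·c

(e+b)·e·c·(e·c+c·e')
= (e+b)·e·c·c   (distribution)
= e·c·c   (absorption)
= e·c   (idempotence)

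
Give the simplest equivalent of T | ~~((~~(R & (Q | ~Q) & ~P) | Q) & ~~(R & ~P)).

T | R & ~P

T | ~~((~~(R & (Q | ~Q) & ~P) | Q) & ~~(R & ~P))
= T | (~~(R & (Q | ~Q) & ~P) | Q) & ~~(R & ~P)
= T | (~~(R & ~P) | Q) & ~~(R & ~P)
= T | ~~(R & ~P)
= T | R & ~P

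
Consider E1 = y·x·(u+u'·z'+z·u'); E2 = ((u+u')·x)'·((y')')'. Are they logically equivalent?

No

E1: y·x·(u+u'·z'+z·u')
    = y·x·(u+u')   — distribution
    = y·x   — complement / identity
E2: ((u+u')·x)'·((y')')'
    = x'·((y')')'   — complement / identity
    = x'·y'   — double negation
These differ: at u=1, x=0, y=0, z=0, E1 = 0 but E2 = 1.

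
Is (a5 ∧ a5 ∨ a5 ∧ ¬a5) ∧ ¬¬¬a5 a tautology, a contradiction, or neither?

contradiction

(a5 ∧ a5 ∨ a5 ∧ ¬a5) ∧ ¬¬¬a5
= a5 ∧ ¬¬¬a5   (distribution)
= a5 ∧ ¬a5   (double negation)
= False   (complement)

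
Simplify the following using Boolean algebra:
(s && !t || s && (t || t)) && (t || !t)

s

(s && !t || s && (t || t)) && (t || !t)
= s && !t || s && (t || t)   — complement / identity
= s && !t || s && t   — idempotence
= s   — distribution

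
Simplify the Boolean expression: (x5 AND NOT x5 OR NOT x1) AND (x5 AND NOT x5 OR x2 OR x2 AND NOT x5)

(x5 AND NOT x5 OR NOT x1) AND (x5 AND NOT x5 OR x2 OR x2 AND NOT x5)
= (x5 AND NOT x5 OR NOT x1) AND (x5 AND NOT x5 OR x2)
= (x5 AND NOT x5 OR NOT x1) AND x2
= NOT x1 AND x2

NOT x1 AND x2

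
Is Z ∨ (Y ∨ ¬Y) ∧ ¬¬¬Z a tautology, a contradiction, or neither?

Z ∨ (Y ∨ ¬Y) ∧ ¬¬¬Z
= Z ∨ ¬¬¬Z   (complement / identity)
= Z ∨ ¬Z   (double negation)
= True   (complement)

tautology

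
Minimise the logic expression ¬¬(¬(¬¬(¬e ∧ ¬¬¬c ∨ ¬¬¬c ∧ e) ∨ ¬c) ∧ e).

¬¬(¬(¬¬(¬e ∧ ¬¬¬c ∨ ¬¬¬c ∧ e) ∨ ¬c) ∧ e)
= ¬(¬¬(¬e ∧ ¬¬¬c ∨ ¬¬¬c ∧ e) ∨ ¬c) ∧ e   — double negation
= ¬(¬¬¬¬¬c ∨ ¬c) ∧ e   — distribution
= ¬(¬¬¬c ∨ ¬c) ∧ e   — double negation
= ¬(¬c ∨ ¬c) ∧ e   — double negation
= c ∧ c ∧ e   — De Morgan
= c ∧ e   — idempotence

c ∧ e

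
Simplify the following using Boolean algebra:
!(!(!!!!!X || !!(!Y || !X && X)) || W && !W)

!(!(!!!!!X || !!(!Y || !X && X)) || W && !W)
= !(!!!!X && !(!Y || !X && X) || W && !W)   (De Morgan)
= !(!!!!X && !(!Y || !X && X))   (complement / identity)
= !!!X || !Y || !X && X   (De Morgan)
= !!!X || !Y   (complement / identity)
= !X || !Y   (double negation)

!X || !Y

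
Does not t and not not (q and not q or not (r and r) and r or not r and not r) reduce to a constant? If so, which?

not t and not not (q and not q or not (r and r) and r or not r and not r)
= not t and not not (not (r and r) and r or not r and not r)
= not t and not not (not r and r or not r and not r)
= not t and not not not r
= not t and not r
This depends on r, t, so it is not a constant.

no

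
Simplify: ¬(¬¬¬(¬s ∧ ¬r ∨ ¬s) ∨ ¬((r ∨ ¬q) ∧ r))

¬s ∧ r

¬(¬¬¬(¬s ∧ ¬r ∨ ¬s) ∨ ¬((r ∨ ¬q) ∧ r))
= ¬(¬(¬s ∧ ¬r ∨ ¬s) ∨ ¬((r ∨ ¬q) ∧ r))   (double negation)
= ¬(¬¬s ∨ ¬((r ∨ ¬q) ∧ r))   (absorption)
= ¬s ∧ (r ∨ ¬q) ∧ r   (De Morgan)
= ¬s ∧ r   (absorption)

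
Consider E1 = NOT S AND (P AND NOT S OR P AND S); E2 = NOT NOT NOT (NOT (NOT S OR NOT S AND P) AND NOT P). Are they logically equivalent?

No

E1: NOT S AND (P AND NOT S OR P AND S)
    = NOT S AND P   — distribution
E2: NOT NOT NOT (NOT (NOT S OR NOT S AND P) AND NOT P)
    = NOT NOT NOT (NOT NOT S AND NOT P)   — absorption
    = NOT (NOT NOT S AND NOT P)   — double negation
    = NOT S OR P   — De Morgan
These differ: at P=0, S=0, E1 = 0 but E2 = 1.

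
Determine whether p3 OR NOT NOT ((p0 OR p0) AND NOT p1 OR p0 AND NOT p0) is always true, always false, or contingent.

contingent

p3 OR NOT NOT ((p0 OR p0) AND NOT p1 OR p0 AND NOT p0)
= p3 OR NOT NOT (p0 AND NOT p1 OR p0 AND NOT p0)   (idempotence)
= p3 OR p0 AND NOT p1 OR p0 AND NOT p0   (double negation)
= p3 OR p0 AND NOT p1   (complement / identity)
This depends on p0, p1, p3, so it is not a constant.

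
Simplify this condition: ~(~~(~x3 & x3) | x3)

~x3

~(~~(~x3 & x3) | x3)
= ~(~x3 & x3 | x3)   — double negation
= ~x3   — complement / identity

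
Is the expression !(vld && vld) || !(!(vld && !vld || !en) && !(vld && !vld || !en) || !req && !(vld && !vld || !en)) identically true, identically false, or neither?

neither

!(vld && vld) || !(!(vld && !vld || !en) && !(vld && !vld || !en) || !req && !(vld && !vld || !en))
= !(vld && vld) || !(!(vld && !vld || !en) && (!(vld && !vld || !en) || !req))   [distribution]
= !(vld && vld) || !!(vld && !vld || !en)   [absorption]
= !(vld && vld) || vld && !vld || !en   [double negation]
= !vld || vld && !vld || !en   [idempotence]
= !vld || !en   [complement / identity]
This depends on en, vld, so it is not a constant.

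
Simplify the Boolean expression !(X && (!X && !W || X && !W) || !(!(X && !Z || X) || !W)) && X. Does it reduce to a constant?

!(X && (!X && !W || X && !W) || !(!(X && !Z || X) || !W)) && X
= !(X && (!X && !W || X && !W) || (X && !Z || X) && W) && X   (De Morgan)
= !(X && !W || (X && !Z || X) && W) && X   (distribution)
= !(X && !W || X && W) && X   (absorption)
= !X && X   (distribution)
= false   (complement)

false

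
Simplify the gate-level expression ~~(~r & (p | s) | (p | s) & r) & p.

p

~~(~r & (p | s) | (p | s) & r) & p
= (~r & (p | s) | (p | s) & r) & p   — double negation
= (p | s) & p   — distribution
= p   — absorption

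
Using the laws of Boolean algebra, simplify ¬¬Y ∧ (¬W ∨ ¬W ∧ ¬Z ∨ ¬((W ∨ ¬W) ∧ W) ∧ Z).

¬¬Y ∧ (¬W ∨ ¬W ∧ ¬Z ∨ ¬((W ∨ ¬W) ∧ W) ∧ Z)
= ¬¬Y ∧ (¬W ∨ ¬W ∧ ¬Z ∨ ¬W ∧ Z)   (complement / identity)
= ¬¬Y ∧ (¬W ∨ ¬W ∧ Z)   (absorption)
= ¬¬Y ∧ ¬W   (absorption)
= Y ∧ ¬W   (double negation)

Y ∧ ¬W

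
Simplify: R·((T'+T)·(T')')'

R·((T'+T)·(T')')'
= R·((T')')'   [complement / identity]
= R·T'   [double negation]

R·T'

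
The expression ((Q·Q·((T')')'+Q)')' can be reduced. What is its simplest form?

((Q·Q·((T')')'+Q)')'
= Q·Q·((T')')'+Q   [double negation]
= Q·Q·T'+Q   [double negation]
= Q·T'+Q   [idempotence]
= Q   [absorption]

Q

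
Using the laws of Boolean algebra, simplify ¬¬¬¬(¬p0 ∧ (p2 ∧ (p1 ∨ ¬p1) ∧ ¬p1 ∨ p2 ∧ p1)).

¬¬¬¬(¬p0 ∧ (p2 ∧ (p1 ∨ ¬p1) ∧ ¬p1 ∨ p2 ∧ p1))
= ¬¬¬¬(¬p0 ∧ (p2 ∧ ¬p1 ∨ p2 ∧ p1))   [complement / identity]
= ¬¬¬¬(¬p0 ∧ p2 ∧ (¬p1 ∨ p1))   [distribution]
= ¬¬(¬p0 ∧ p2 ∧ (¬p1 ∨ p1))   [double negation]
= ¬p0 ∧ p2 ∧ (¬p1 ∨ p1)   [double negation]
= ¬p0 ∧ p2   [complement / identity]

¬p0 ∧ p2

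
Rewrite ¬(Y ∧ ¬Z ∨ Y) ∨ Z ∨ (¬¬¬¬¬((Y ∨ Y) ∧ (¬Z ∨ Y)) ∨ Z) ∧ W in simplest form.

¬Y ∨ Z

¬(Y ∧ ¬Z ∨ Y) ∨ Z ∨ (¬¬¬¬¬((Y ∨ Y) ∧ (¬Z ∨ Y)) ∨ Z) ∧ W
= ¬(Y ∧ ¬Z ∨ Y) ∨ Z ∨ (¬¬¬((Y ∨ Y) ∧ (¬Z ∨ Y)) ∨ Z) ∧ W   — double negation
= ¬(Y ∧ ¬Z ∨ Y) ∨ Z ∨ (¬¬¬(Y ∧ ¬Z ∨ Y) ∨ Z) ∧ W   — distribution
= ¬(Y ∧ ¬Z ∨ Y) ∨ Z ∨ (¬(Y ∧ ¬Z ∨ Y) ∨ Z) ∧ W   — double negation
= ¬(Y ∧ ¬Z ∨ Y) ∨ Z   — absorption
= ¬Y ∨ Z   — absorption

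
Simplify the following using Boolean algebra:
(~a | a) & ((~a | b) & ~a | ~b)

(~a | a) & ((~a | b) & ~a | ~b)
= (~a | b) & ~a | ~b   — complement / identity
= ~a | ~b   — absorption

~a | ~b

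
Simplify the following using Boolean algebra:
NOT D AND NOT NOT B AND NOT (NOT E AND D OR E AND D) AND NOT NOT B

NOT D AND B

NOT D AND NOT NOT B AND NOT (NOT E AND D OR E AND D) AND NOT NOT B
= NOT D AND NOT NOT B AND NOT D AND NOT NOT B
= NOT D AND NOT NOT B
= NOT D AND B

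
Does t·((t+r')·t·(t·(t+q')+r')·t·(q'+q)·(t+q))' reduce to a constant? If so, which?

yes, False

t·((t+r')·t·(t·(t+q')+r')·t·(q'+q)·(t+q))'
= t·((t+r')·t·(t·(t+q')+r')·t·(t+q))'   (complement / identity)
= t·((t+r')·t·(t+r')·t·(t+q))'   (absorption)
= t·((t+r')·t·(t+r')·t)'   (absorption)
= t·((t+r')·t)'   (idempotence)
= t·t'   (absorption)
= 0   (complement)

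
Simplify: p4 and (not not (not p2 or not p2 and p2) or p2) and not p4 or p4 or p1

p4 or p1

p4 and (not not (not p2 or not p2 and p2) or p2) and not p4 or p4 or p1
= p4 and (not p2 or not p2 and p2 or p2) and not p4 or p4 or p1   — double negation
= p4 and (not p2 or p2) and not p4 or p4 or p1   — complement / identity
= p4 and not p4 or p4 or p1   — complement / identity
= p4 or p1   — complement / identity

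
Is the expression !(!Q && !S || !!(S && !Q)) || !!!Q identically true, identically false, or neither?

!(!Q && !S || !!(S && !Q)) || !!!Q
= !(!Q && !S || S && !Q) || !!!Q   — double negation
= !!Q || !!!Q   — distribution
= Q || !!!Q   — double negation
= Q || !Q   — double negation
= true   — complement

identically true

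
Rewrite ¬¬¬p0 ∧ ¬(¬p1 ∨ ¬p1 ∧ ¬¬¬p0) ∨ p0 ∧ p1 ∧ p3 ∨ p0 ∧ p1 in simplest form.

¬¬¬p0 ∧ ¬(¬p1 ∨ ¬p1 ∧ ¬¬¬p0) ∨ p0 ∧ p1 ∧ p3 ∨ p0 ∧ p1
= ¬¬¬p0 ∧ ¬(¬p1 ∨ ¬p1 ∧ ¬¬¬p0) ∨ p0 ∧ p1   — absorption
= ¬p0 ∧ ¬(¬p1 ∨ ¬p1 ∧ ¬¬¬p0) ∨ p0 ∧ p1   — double negation
= ¬p0 ∧ ¬(¬p1 ∨ ¬p1 ∧ ¬p0) ∨ p0 ∧ p1   — double negation
= ¬p0 ∧ ¬¬p1 ∨ p0 ∧ p1   — absorption
= ¬p0 ∧ p1 ∨ p0 ∧ p1   — double negation
= p1   — distribution

p1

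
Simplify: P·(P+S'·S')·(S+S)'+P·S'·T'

P·(P+S'·S')·(S+S)'+P·S'·T'
= P·(P+S')·(S+S)'+P·S'·T'   — idempotence
= P·(P+S')·S'+P·S'·T'   — idempotence
= P·S'+P·S'·T'   — absorption
= P·S'   — absorption

P·S'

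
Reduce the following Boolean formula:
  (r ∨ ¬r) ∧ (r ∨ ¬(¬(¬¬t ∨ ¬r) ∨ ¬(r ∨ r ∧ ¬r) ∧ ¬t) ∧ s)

r ∨ t ∧ s

(r ∨ ¬r) ∧ (r ∨ ¬(¬(¬¬t ∨ ¬r) ∨ ¬(r ∨ r ∧ ¬r) ∧ ¬t) ∧ s)
= (r ∨ ¬r) ∧ (r ∨ ¬(¬t ∧ r ∨ ¬(r ∨ r ∧ ¬r) ∧ ¬t) ∧ s)
= (r ∨ ¬r) ∧ (r ∨ ¬(¬t ∧ r ∨ ¬r ∧ ¬t) ∧ s)
= (r ∨ ¬r) ∧ (r ∨ ¬¬t ∧ s)
= (r ∨ ¬r) ∧ (r ∨ t ∧ s)
= r ∨ t ∧ s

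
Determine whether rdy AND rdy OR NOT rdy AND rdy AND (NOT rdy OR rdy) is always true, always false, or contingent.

rdy AND rdy OR NOT rdy AND rdy AND (NOT rdy OR rdy)
= rdy AND rdy OR NOT rdy AND rdy
= rdy
This depends on rdy, so it is not a constant.

contingent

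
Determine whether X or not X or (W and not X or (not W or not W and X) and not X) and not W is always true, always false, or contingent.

X or not X or (W and not X or (not W or not W and X) and not X) and not W
= X or not X or (W and not X or not W and not X) and not W   [absorption]
= X or not X or not X and not W   [distribution]
= X or not X   [absorption]
= True   [complement]

always true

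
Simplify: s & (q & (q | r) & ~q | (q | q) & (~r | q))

s & (q & (q | r) & ~q | (q | q) & (~r | q))
= s & (q & ~q | (q | q) & (~r | q))
= s & (q | q) & (~r | q)
= s & (q & ~r | q)
= s & q

s & q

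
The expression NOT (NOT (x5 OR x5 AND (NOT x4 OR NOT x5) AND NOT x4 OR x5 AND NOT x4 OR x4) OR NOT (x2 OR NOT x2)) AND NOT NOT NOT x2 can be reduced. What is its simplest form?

NOT (NOT (x5 OR x5 AND (NOT x4 OR NOT x5) AND NOT x4 OR x5 AND NOT x4 OR x4) OR NOT (x2 OR NOT x2)) AND NOT NOT NOT x2
= (x5 OR x5 AND (NOT x4 OR NOT x5) AND NOT x4 OR x5 AND NOT x4 OR x4) AND (x2 OR NOT x2) AND NOT NOT NOT x2   (De Morgan)
= (x5 OR x5 AND (NOT x4 OR NOT x5) AND NOT x4 OR x5 AND NOT x4 OR x4) AND NOT NOT NOT x2   (complement / identity)
= (x5 OR x5 AND NOT x4 OR x5 AND NOT x4 OR x4) AND NOT NOT NOT x2   (absorption)
= (x5 OR x5 AND NOT x4 OR x4) AND NOT NOT NOT x2   (absorption)
= (x5 OR x5 AND NOT x4 OR x4) AND NOT x2   (double negation)
= (x5 OR x4) AND NOT x2   (absorption)

(x5 OR x4) AND NOT x2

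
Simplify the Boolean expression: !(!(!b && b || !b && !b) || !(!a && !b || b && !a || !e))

!b && (!a || !e)

!(!(!b && b || !b && !b) || !(!a && !b || b && !a || !e))
= !(!!b || !(!a && !b || b && !a || !e))   (distribution)
= !(!!b || !(!a || !e))   (distribution)
= !b && (!a || !e)   (De Morgan)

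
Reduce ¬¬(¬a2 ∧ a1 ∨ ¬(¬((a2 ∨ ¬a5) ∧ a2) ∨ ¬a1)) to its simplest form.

a1

¬¬(¬a2 ∧ a1 ∨ ¬(¬((a2 ∨ ¬a5) ∧ a2) ∨ ¬a1))
= ¬a2 ∧ a1 ∨ ¬(¬((a2 ∨ ¬a5) ∧ a2) ∨ ¬a1)   — double negation
= ¬a2 ∧ a1 ∨ ¬(¬a2 ∨ ¬a1)   — absorption
= ¬a2 ∧ a1 ∨ a2 ∧ a1   — De Morgan
= a1   — distribution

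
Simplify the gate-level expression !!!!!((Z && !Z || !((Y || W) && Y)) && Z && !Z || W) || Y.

!!!!!((Z && !Z || !((Y || W) && Y)) && Z && !Z || W) || Y
= !!!!!((Z && !Z || !Y) && Z && !Z || W) || Y   (absorption)
= !!!!!(Z && !Z || W) || Y   (absorption)
= !!!!!W || Y   (complement / identity)
= !!!W || Y   (double negation)
= !W || Y   (double negation)

!W || Y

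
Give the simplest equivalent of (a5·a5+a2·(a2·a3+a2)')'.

(a5·a5+a2·(a2·a3+a2)')'
= (a5·a5+a2·a2')'
= (a5+a2·a2')'
= a5'

a5'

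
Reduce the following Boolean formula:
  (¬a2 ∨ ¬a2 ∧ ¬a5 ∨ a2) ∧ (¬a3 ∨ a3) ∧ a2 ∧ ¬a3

(¬a2 ∨ ¬a2 ∧ ¬a5 ∨ a2) ∧ (¬a3 ∨ a3) ∧ a2 ∧ ¬a3
= (¬a2 ∨ ¬a2 ∧ ¬a5 ∨ a2) ∧ a2 ∧ ¬a3   — complement / identity
= (¬a2 ∨ a2) ∧ a2 ∧ ¬a3   — absorption
= a2 ∧ ¬a3   — complement / identity

a2 ∧ ¬a3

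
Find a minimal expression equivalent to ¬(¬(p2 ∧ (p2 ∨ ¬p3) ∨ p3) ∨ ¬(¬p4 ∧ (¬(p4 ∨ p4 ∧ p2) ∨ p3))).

¬(¬(p2 ∧ (p2 ∨ ¬p3) ∨ p3) ∨ ¬(¬p4 ∧ (¬(p4 ∨ p4 ∧ p2) ∨ p3)))
= ¬(¬(p2 ∨ p3) ∨ ¬(¬p4 ∧ (¬(p4 ∨ p4 ∧ p2) ∨ p3)))   (absorption)
= ¬(¬(p2 ∨ p3) ∨ ¬(¬p4 ∧ (¬p4 ∨ p3)))   (absorption)
= (p2 ∨ p3) ∧ ¬p4 ∧ (¬p4 ∨ p3)   (De Morgan)
= (p2 ∨ p3) ∧ ¬p4   (absorption)

(p2 ∨ p3) ∧ ¬p4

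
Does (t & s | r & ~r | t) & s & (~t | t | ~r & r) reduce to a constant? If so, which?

no

(t & s | r & ~r | t) & s & (~t | t | ~r & r)
= (t & s | r & ~r | t) & s & (~t | t)   (complement / identity)
= (t & s | t) & s & (~t | t)   (complement / identity)
= t & s & (~t | t)   (absorption)
= t & s   (complement / identity)
This depends on s, t, so it is not a constant.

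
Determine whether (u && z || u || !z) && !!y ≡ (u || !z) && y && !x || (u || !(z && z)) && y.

Yes

E1: (u && z || u || !z) && !!y
    = (u && z || u || !z) && y   — double negation
    = (u || !z) && y   — absorption
E2: (u || !z) && y && !x || (u || !(z && z)) && y
    = (u || !z) && y && !x || (u || !z) && y   — idempotence
    = (u || !z) && y   — absorption
Both reduce to (u || !z) && y, so they are equivalent.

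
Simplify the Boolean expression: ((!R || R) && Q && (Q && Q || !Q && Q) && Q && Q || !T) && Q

((!R || R) && Q && (Q && Q || !Q && Q) && Q && Q || !T) && Q
= ((!R || R) && Q && Q && Q && Q || !T) && Q   — distribution
= (Q && Q && Q && Q || !T) && Q   — complement / identity
= (Q && Q || !T) && Q   — idempotence
= (Q || !T) && Q   — idempotence
= Q   — absorption

Q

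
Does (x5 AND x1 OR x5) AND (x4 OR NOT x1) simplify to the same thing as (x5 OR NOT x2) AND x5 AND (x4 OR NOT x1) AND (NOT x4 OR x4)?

Yes

E1: (x5 AND x1 OR x5) AND (x4 OR NOT x1)
    = x5 AND (x4 OR NOT x1)   — absorption
E2: (x5 OR NOT x2) AND x5 AND (x4 OR NOT x1) AND (NOT x4 OR x4)
    = (x5 OR NOT x2) AND x5 AND (x4 OR NOT x1)   — complement / identity
    = x5 AND (x4 OR NOT x1)   — absorption
Both reduce to x5 AND (x4 OR NOT x1), so they are equivalent.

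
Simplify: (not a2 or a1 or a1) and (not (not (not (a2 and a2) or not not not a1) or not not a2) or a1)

not a2 or a1

(not a2 or a1 or a1) and (not (not (not (a2 and a2) or not not not a1) or not not a2) or a1)
= (not a2 or a1 or a1) and (not (not (not (a2 and a2) or not a1) or not not a2) or a1)   (double negation)
= (not a2 or a1 or a1) and ((not (a2 and a2) or not a1) and not a2 or a1)   (De Morgan)
= (not a2 or a1 or a1) and ((not a2 or not a1) and not a2 or a1)   (idempotence)
= (not a2 or a1 or a1) and (not a2 or a1)   (absorption)
= not a2 or a1   (absorption)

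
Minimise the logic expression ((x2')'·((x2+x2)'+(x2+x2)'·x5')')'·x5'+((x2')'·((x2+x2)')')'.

x2'

((x2')'·((x2+x2)'+(x2+x2)'·x5')')'·x5'+((x2')'·((x2+x2)')')'
= ((x2')'·((x2+x2)')')'·x5'+((x2')'·((x2+x2)')')'   (absorption)
= ((x2')'·((x2+x2)')')'   (absorption)
= ((x2')'·(x2')')'   (idempotence)
= ((x2')')'   (idempotence)
= x2'   (double negation)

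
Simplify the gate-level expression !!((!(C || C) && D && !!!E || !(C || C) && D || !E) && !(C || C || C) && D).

!C && D

!!((!(C || C) && D && !!!E || !(C || C) && D || !E) && !(C || C || C) && D)
= !!((!(C || C) && D && !E || !(C || C) && D || !E) && !(C || C || C) && D)   (double negation)
= !!((!(C || C) && D || !E) && !(C || C || C) && D)   (absorption)
= (!(C || C) && D || !E) && !(C || C || C) && D   (double negation)
= (!(C || C) && D || !E) && !(C || C) && D   (idempotence)
= !(C || C) && D   (absorption)
= !C && D   (idempotence)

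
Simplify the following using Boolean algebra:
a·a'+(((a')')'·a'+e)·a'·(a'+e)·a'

a'

a·a'+(((a')')'·a'+e)·a'·(a'+e)·a'
= a·a'+(a'·a'+e)·a'·(a'+e)·a'   — double negation
= a·a'+(a'·a'+e)·a'·a'   — absorption
= a·a'+a'·a'   — absorption
= a'   — distribution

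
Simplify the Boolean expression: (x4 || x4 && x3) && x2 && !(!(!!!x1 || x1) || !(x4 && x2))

(x4 || x4 && x3) && x2 && !(!(!!!x1 || x1) || !(x4 && x2))
= (x4 || x4 && x3) && x2 && !(!(!x1 || x1) || !(x4 && x2))   — double negation
= (x4 || x4 && x3) && x2 && (!x1 || x1) && x4 && x2   — De Morgan
= (x4 || x4 && x3) && x2 && x4 && x2   — complement / identity
= x4 && x2 && x4 && x2   — absorption
= x4 && x2   — idempotence

x4 && x2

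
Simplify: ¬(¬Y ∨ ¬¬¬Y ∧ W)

¬(¬Y ∨ ¬¬¬Y ∧ W)
= ¬(¬Y ∨ ¬Y ∧ W)   [double negation]
= ¬¬Y   [absorption]
= Y   [double negation]

Y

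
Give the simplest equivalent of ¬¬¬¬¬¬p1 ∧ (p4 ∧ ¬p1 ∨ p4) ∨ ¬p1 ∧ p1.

p1 ∧ p4

¬¬¬¬¬¬p1 ∧ (p4 ∧ ¬p1 ∨ p4) ∨ ¬p1 ∧ p1
= ¬¬¬¬¬¬p1 ∧ (p4 ∧ ¬p1 ∨ p4)   — complement / identity
= ¬¬¬¬¬¬p1 ∧ p4   — absorption
= ¬¬¬¬p1 ∧ p4   — double negation
= ¬¬p1 ∧ p4   — double negation
= p1 ∧ p4   — double negation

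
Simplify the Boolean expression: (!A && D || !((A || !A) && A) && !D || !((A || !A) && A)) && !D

(!A && D || !((A || !A) && A) && !D || !((A || !A) && A)) && !D
= (!A && D || !((A || !A) && A)) && !D
= (!A && D || !A) && !D
= !A && !D

!A && !D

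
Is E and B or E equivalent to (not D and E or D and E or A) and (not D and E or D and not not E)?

E1: E and B or E
    = E
E2: (not D and E or D and E or A) and (not D and E or D and not not E)
    = (not D and E or D and E or A) and (not D and E or D and E)
    = not D and E or D and E
    = E
Both reduce to E, so they are equivalent.

Yes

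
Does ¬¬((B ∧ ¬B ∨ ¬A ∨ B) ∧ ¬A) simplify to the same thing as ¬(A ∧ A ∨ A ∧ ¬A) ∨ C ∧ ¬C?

Yes

E1: ¬¬((B ∧ ¬B ∨ ¬A ∨ B) ∧ ¬A)
    = ¬¬((¬A ∨ B) ∧ ¬A)
    = ¬¬¬A
    = ¬A
E2: ¬(A ∧ A ∨ A ∧ ¬A) ∨ C ∧ ¬C
    = ¬(A ∧ A ∨ A ∧ ¬A)
    = ¬A
Both reduce to ¬A, so they are equivalent.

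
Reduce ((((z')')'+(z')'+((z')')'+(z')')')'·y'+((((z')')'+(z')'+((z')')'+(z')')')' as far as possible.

((((z')')'+(z')'+((z')')'+(z')')')'·y'+((((z')')'+(z')'+((z')')'+(z')')')'
= ((((z')')'+(z')'+((z')')'+(z')')')'   [absorption]
= ((((z')')'+(z')')')'   [idempotence]
= ((z')'·z')'   [De Morgan]
= z'+z   [De Morgan]
= 1   [complement]

1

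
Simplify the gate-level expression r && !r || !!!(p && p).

!p

r && !r || !!!(p && p)
= r && !r || !(p && p)   — double negation
= r && !r || !p   — idempotence
= !p   — complement / identity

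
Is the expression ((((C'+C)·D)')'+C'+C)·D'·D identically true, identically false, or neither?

identically false

((((C'+C)·D)')'+C'+C)·D'·D
= ((C'+C)·D+C'+C)·D'·D   (double negation)
= (C'+C)·D'·D   (absorption)
= D'·D   (complement / identity)
= 0   (complement)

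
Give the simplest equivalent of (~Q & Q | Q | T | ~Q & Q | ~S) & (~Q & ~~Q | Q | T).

(~Q & Q | Q | T | ~Q & Q | ~S) & (~Q & ~~Q | Q | T)
= (~Q & Q | Q | T | ~S) & (~Q & ~~Q | Q | T)   [complement / identity]
= (~Q & Q | Q | T | ~S) & (~Q & Q | Q | T)   [double negation]
= ~Q & Q | Q | T   [absorption]
= Q | T   [complement / identity]

Q | T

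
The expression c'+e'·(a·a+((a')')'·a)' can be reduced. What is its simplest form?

c'+e'·a'

c'+e'·(a·a+((a')')'·a)'
= c'+e'·(a·a+a'·a)'   [double negation]
= c'+e'·a'   [distribution]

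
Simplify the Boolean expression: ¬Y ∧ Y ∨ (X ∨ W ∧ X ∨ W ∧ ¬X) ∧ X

X

¬Y ∧ Y ∨ (X ∨ W ∧ X ∨ W ∧ ¬X) ∧ X
= ¬Y ∧ Y ∨ (X ∨ W) ∧ X   (distribution)
= ¬Y ∧ Y ∨ X   (absorption)
= X   (complement / identity)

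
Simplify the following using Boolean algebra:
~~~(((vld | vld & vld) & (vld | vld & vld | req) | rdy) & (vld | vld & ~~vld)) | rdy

~~~(((vld | vld & vld) & (vld | vld & vld | req) | rdy) & (vld | vld & ~~vld)) | rdy
= ~~~((vld | vld & vld | rdy) & (vld | vld & ~~vld)) | rdy   [absorption]
= ~~~((vld | vld & vld | rdy) & (vld | vld & vld)) | rdy   [double negation]
= ~((vld | vld & vld | rdy) & (vld | vld & vld)) | rdy   [double negation]
= ~(vld | vld & vld) | rdy   [absorption]
= ~(vld | vld) | rdy   [idempotence]
= ~vld | rdy   [idempotence]

~vld | rdy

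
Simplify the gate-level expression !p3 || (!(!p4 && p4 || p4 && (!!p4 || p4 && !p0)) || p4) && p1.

!p3 || p1

!p3 || (!(!p4 && p4 || p4 && (!!p4 || p4 && !p0)) || p4) && p1
= !p3 || (!(!p4 && p4 || p4 && (p4 || p4 && !p0)) || p4) && p1   — double negation
= !p3 || (!(!p4 && p4 || p4 && p4) || p4) && p1   — absorption
= !p3 || (!p4 || p4) && p1   — distribution
= !p3 || p1   — complement / identity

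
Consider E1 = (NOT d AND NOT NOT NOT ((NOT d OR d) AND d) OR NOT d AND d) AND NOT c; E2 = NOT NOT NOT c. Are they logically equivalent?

E1: (NOT d AND NOT NOT NOT ((NOT d OR d) AND d) OR NOT d AND d) AND NOT c
    = (NOT d AND NOT ((NOT d OR d) AND d) OR NOT d AND d) AND NOT c   — double negation
    = (NOT d AND NOT d OR NOT d AND d) AND NOT c   — complement / identity
    = NOT d AND NOT c   — distribution
E2: NOT NOT NOT c
    = NOT c   — double negation
These differ: at c=0, d=1, E1 = 0 but E2 = 1.

No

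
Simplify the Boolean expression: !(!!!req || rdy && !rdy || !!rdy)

req && !rdy

!(!!!req || rdy && !rdy || !!rdy)
= !(!req || rdy && !rdy || !!rdy)   (double negation)
= !(!req || !!rdy)   (complement / identity)
= req && !rdy   (De Morgan)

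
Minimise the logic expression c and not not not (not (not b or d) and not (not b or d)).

c and not not not (not (not b or d) and not (not b or d))
= c and not not not not (not b or d)   (idempotence)
= c and not not (not b or d)   (double negation)
= c and (not b or d)   (double negation)

c and (not b or d)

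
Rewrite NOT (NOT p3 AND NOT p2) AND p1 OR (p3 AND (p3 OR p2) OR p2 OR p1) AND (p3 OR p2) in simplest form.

p3 OR p2

NOT (NOT p3 AND NOT p2) AND p1 OR (p3 AND (p3 OR p2) OR p2 OR p1) AND (p3 OR p2)
= NOT (NOT p3 AND NOT p2) AND p1 OR (p3 OR p2 OR p1) AND (p3 OR p2)   [absorption]
= (p3 OR p2) AND p1 OR (p3 OR p2 OR p1) AND (p3 OR p2)   [De Morgan]
= (p3 OR p2) AND p1 OR p3 OR p2   [absorption]
= p3 OR p2   [absorption]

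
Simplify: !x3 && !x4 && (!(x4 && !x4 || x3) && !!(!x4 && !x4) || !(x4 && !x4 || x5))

!x3 && !x4

!x3 && !x4 && (!(x4 && !x4 || x3) && !!(!x4 && !x4) || !(x4 && !x4 || x5))
= !x3 && !x4 && (!(x4 && !x4 || x3) && !!!x4 || !(x4 && !x4 || x5))   [idempotence]
= !x3 && !x4 && (!(x4 && !x4 || x3) && !x4 || !(x4 && !x4 || x5))   [double negation]
= !x3 && !x4 && (!(x4 && !x4 || x3) && !x4 || !x5)   [complement / identity]
= !x3 && !x4 && (!x3 && !x4 || !x5)   [complement / identity]
= !x3 && !x4   [absorption]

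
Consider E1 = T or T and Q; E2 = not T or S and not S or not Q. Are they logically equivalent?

No

E1: T or T and Q
    = T   — absorption
E2: not T or S and not S or not Q
    = not T or not Q   — complement / identity
These differ: at Q=0, S=0, T=0, E1 = 0 but E2 = 1.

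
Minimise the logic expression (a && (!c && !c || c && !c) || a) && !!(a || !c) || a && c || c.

a || c

(a && (!c && !c || c && !c) || a) && !!(a || !c) || a && c || c
= (a && !c || a) && !!(a || !c) || a && c || c   [distribution]
= (a && !c || a) && (a || !c) || a && c || c   [double negation]
= a && (a || !c) || a && c || c   [absorption]
= a || a && c || c   [absorption]
= a || c   [absorption]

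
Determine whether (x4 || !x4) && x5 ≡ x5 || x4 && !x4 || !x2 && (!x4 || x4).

No

E1: (x4 || !x4) && x5
    = x5   — complement / identity
E2: x5 || x4 && !x4 || !x2 && (!x4 || x4)
    = x5 || !x2 && (!x4 || x4)   — complement / identity
    = x5 || !x2   — complement / identity
These differ: at x2=0, x4=0, x5=0, E1 = 0 but E2 = 1.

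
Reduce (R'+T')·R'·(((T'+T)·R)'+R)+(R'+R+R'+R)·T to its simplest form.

(R'+T')·R'·(((T'+T)·R)'+R)+(R'+R+R'+R)·T
= R'·(((T'+T)·R)'+R)+(R'+R+R'+R)·T   — absorption
= R'·(((T'+T)·R)'+R)+(R'+R)·T   — idempotence
= R'·(R'+R)+(R'+R)·T   — complement / identity
= (R'+T)·(R'+R)   — distribution
= R'+T   — complement / identity

R'+T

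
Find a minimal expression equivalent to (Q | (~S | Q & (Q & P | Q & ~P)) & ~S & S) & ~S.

(Q | (~S | Q & (Q & P | Q & ~P)) & ~S & S) & ~S
= (Q | (~S | Q & Q) & ~S & S) & ~S   (distribution)
= (Q | (~S | Q) & ~S & S) & ~S   (idempotence)
= (Q | ~S & S) & ~S   (absorption)
= Q & ~S   (complement / identity)

Q & ~S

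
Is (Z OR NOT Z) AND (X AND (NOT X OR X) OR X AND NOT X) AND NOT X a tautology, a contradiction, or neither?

(Z OR NOT Z) AND (X AND (NOT X OR X) OR X AND NOT X) AND NOT X
= (X AND (NOT X OR X) OR X AND NOT X) AND NOT X   — complement / identity
= (X OR X AND NOT X) AND NOT X   — complement / identity
= X AND NOT X   — complement / identity
= FALSE   — complement

contradiction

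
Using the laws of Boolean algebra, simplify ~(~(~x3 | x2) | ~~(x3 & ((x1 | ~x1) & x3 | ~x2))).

~(~(~x3 | x2) | ~~(x3 & ((x1 | ~x1) & x3 | ~x2)))
= ~(~(~x3 | x2) | ~~(x3 & (x3 | ~x2)))   (complement / identity)
= (~x3 | x2) & ~(x3 & (x3 | ~x2))   (De Morgan)
= (~x3 | x2) & ~x3   (absorption)
= ~x3   (absorption)

~x3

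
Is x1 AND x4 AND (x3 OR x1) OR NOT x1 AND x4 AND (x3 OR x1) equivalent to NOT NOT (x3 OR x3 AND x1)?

No

E1: x1 AND x4 AND (x3 OR x1) OR NOT x1 AND x4 AND (x3 OR x1)
    = x4 AND (x3 OR x1)
E2: NOT NOT (x3 OR x3 AND x1)
    = x3 OR x3 AND x1
    = x3
These differ: at x1=1, x3=1, x4=0, E1 = 0 but E2 = 1.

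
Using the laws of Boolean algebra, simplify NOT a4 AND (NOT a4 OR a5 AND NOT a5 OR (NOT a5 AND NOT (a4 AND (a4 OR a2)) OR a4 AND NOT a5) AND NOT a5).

NOT a4

NOT a4 AND (NOT a4 OR a5 AND NOT a5 OR (NOT a5 AND NOT (a4 AND (a4 OR a2)) OR a4 AND NOT a5) AND NOT a5)
= NOT a4 AND (NOT a4 OR a5 AND NOT a5 OR (NOT a5 AND NOT a4 OR a4 AND NOT a5) AND NOT a5)   [absorption]
= NOT a4 AND (NOT a4 OR a5 AND NOT a5 OR NOT a5 AND NOT a5)   [distribution]
= NOT a4 AND (NOT a4 OR NOT a5)   [distribution]
= NOT a4   [absorption]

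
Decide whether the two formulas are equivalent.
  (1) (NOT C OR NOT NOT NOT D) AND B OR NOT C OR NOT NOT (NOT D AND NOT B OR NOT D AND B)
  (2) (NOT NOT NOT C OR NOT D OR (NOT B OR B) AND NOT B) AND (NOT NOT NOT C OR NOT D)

Yes

E1: (NOT C OR NOT NOT NOT D) AND B OR NOT C OR NOT NOT (NOT D AND NOT B OR NOT D AND B)
    = (NOT C OR NOT NOT NOT D) AND B OR NOT C OR NOT NOT NOT D   — distribution
    = NOT C OR NOT NOT NOT D   — absorption
    = NOT C OR NOT D   — double negation
E2: (NOT NOT NOT C OR NOT D OR (NOT B OR B) AND NOT B) AND (NOT NOT NOT C OR NOT D)
    = (NOT NOT NOT C OR NOT D OR NOT B) AND (NOT NOT NOT C OR NOT D)   — complement / identity
    = NOT NOT NOT C OR NOT D   — absorption
    = NOT C OR NOT D   — double negation
Both reduce to NOT C OR NOT D, so they are equivalent.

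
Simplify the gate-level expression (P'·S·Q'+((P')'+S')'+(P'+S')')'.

(P'·S·Q'+((P')'+S')'+(P'+S')')'
= (P'·S·Q'+P'·S+(P'+S')')'   — De Morgan
= (P'·S·Q'+P'·S+P·S)'   — De Morgan
= (P'·S+P·S)'   — absorption
= S'   — distribution

S'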